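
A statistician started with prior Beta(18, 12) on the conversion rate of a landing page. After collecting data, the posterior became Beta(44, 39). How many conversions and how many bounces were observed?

26 conversions and 27 bounces

A Beta(a, b) prior with s successes and f failures in binomial data gives a Beta(a+s, b+f) posterior.
So s = 44 − 18 = 26 and f = 39 − 12 = 27.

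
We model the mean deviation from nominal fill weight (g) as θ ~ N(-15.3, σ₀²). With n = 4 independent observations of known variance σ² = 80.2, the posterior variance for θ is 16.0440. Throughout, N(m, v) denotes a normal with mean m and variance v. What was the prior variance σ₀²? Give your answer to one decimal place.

For the Normal–Normal model with known σ², precisions add: τ_n = τ₀ + n/σ².
So 1/σ₀² = 1/16.0440 − 4/80.2 = 0.062329 − 0.049875 = 0.012454.
Hence σ₀² = 1/0.012454 ≈ 80.3.

σ₀² = 80.3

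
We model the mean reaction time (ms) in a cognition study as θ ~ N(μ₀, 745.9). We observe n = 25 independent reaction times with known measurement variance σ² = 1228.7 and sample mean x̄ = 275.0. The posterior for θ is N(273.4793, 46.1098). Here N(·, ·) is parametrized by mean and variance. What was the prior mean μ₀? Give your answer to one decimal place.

μ₀ = 250.4

With known observation variance, the Normal–Normal posterior has precision τ_n = τ₀ + n/σ² and mean μ_n = (τ₀μ₀ + (n/σ²)x̄)/τ_n.
Here τ₀ = 1/745.9 = 0.001341 and τ_data = 25/1228.7 = 0.020347, so τ_n = 0.021688.
Rearranging for μ₀: μ₀ = (μ_n·τ_n − τ_data·x̄)/τ₀ = (273.4793·0.021688 − 0.020347·275.0) / 0.001341 = 0.335794/0.001341 ≈ 250.4.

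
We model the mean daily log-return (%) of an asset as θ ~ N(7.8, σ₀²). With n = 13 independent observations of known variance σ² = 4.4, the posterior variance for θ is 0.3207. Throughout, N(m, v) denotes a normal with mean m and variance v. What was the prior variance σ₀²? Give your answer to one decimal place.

Posterior precision equals prior precision plus data precision: 1/σ_n² = 1/σ₀² + n/σ².
So 1/σ₀² = 1/0.3207 − 13/4.4 = 3.118179 − 2.954545 = 0.163634.
Hence σ₀² = 1/0.163634 ≈ 6.1.

σ₀² = 6.1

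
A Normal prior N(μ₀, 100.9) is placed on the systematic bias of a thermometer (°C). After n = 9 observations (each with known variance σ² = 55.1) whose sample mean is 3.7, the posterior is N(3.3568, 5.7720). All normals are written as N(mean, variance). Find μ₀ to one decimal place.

μ₀ = -2.3

The posterior mean is a precision-weighted average: μ_n = (τ₀μ₀ + τ_data·x̄)/(τ₀+τ_data), with τ₀=1/σ₀² and τ_data=n/σ².
Here τ₀ = 1/100.9 = 0.009911 and τ_data = 9/55.1 = 0.163339, so τ_n = 0.173250.
Rearranging for μ₀: μ₀ = (μ_n·τ_n − τ_data·x̄)/τ₀ = (3.3568·0.173250 − 0.163339·3.7) / 0.009911 = -0.022789/0.009911 ≈ -2.3.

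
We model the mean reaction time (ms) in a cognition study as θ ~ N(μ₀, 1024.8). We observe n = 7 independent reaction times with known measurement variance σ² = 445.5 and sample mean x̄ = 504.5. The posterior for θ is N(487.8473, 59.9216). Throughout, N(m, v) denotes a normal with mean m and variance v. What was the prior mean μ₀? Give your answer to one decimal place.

μ₀ = 219.7

With known observation variance, the Normal–Normal posterior has precision τ_n = τ₀ + n/σ² and mean μ_n = (τ₀μ₀ + (n/σ²)x̄)/τ_n.
Here τ₀ = 1/1024.8 = 0.000976 and τ_data = 7/445.5 = 0.015713, so τ_n = 0.016689.
Rearranging for μ₀: μ₀ = (μ_n·τ_n − τ_data·x̄)/τ₀ = (487.8473·0.016689 − 0.015713·504.5) / 0.000976 = 0.214475/0.000976 ≈ 219.7.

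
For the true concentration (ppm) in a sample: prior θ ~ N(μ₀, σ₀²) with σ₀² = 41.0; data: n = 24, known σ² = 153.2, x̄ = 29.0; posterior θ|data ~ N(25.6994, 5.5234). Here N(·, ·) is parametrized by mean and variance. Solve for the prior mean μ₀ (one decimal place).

The posterior mean is a precision-weighted average: μ_n = (τ₀μ₀ + τ_data·x̄)/(τ₀+τ_data), with τ₀=1/σ₀² and τ_data=n/σ².
Here τ₀ = 1/41.0 = 0.024390 and τ_data = 24/153.2 = 0.156658, so τ_n = 0.181048.
Rearranging for μ₀: μ₀ = (μ_n·τ_n − τ_data·x̄)/τ₀ = (25.6994·0.181048 − 0.156658·29.0) / 0.024390 = 0.109743/0.024390 ≈ 4.5.

μ₀ = 4.5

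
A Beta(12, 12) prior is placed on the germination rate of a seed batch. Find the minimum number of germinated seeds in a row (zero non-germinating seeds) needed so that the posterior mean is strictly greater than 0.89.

After k germinated seeds and 0 non-germinating seeds the posterior is Beta(12+k, 12), with mean (12+k)/(12+12+k).
Set (12+k)/(24+k) > 0.89 and solve: k > (0.89·24 − 12)/(1 − 0.89) = 85.091.
The smallest integer exceeding 85.091 is 86.

k = 86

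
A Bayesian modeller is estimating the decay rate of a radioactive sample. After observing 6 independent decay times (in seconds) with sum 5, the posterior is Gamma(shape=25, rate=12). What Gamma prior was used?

For an exponential likelihood with a Gamma(α, β) prior on the rate, n observations with total T give posterior Gamma(α+n, β+T).
So α = 25 − 6 = 19 and β = 12 − 5 = 7.

Gamma(shape=19, rate=7)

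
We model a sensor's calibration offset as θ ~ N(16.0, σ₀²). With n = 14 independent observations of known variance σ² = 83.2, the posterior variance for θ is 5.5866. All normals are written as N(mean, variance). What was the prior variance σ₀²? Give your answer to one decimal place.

Posterior precision equals prior precision plus data precision: 1/σ_n² = 1/σ₀² + n/σ².
So 1/σ₀² = 1/5.5866 − 14/83.2 = 0.179000 − 0.168269 = 0.010731.
Hence σ₀² = 1/0.010731 ≈ 93.2.

σ₀² = 93.2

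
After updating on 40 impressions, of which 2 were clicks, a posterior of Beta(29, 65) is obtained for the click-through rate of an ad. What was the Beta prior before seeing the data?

Beta is conjugate to the binomial likelihood: posterior = Beta(a+s, b+f).
So a = 29 − 2 = 27 and b = 65 − 38 = 27.

Beta(27, 27)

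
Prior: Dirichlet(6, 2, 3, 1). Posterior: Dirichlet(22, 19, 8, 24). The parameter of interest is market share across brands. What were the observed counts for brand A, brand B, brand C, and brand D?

For a Dirichlet(α) prior with multinomial counts c, the posterior is Dirichlet(α + c) componentwise.
Counts are posterior − prior componentwise: 22−6=16, 19−2=17, 8−3=5, 24−1=23.

counts (16, 17, 5, 23)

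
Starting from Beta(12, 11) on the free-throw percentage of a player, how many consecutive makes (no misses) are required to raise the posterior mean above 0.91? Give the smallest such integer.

After k makes and 0 misses the posterior is Beta(12+k, 11), with mean (12+k)/(12+11+k).
Set (12+k)/(23+k) > 0.91 and solve: k > (0.91·23 − 12)/(1 − 0.91) = 99.222.
The smallest integer exceeding 99.222 is 100, and checking k=100: (112)/(123) = 0.9106 > 0.91.

k = 100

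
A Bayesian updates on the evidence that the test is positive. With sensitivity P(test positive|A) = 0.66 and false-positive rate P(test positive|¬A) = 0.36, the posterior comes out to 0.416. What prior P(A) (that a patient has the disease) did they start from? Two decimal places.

In odds form, posterior odds = prior odds × likelihood ratio, so prior odds = posterior odds ÷ LR.
Posterior odds = 0.416/(1−0.416) = 0.7123. LR = 0.66/0.36 = 1.8333.
Prior odds = 0.7123/1.8333 = 0.3885, so P(A) = 0.3885/(1+0.3885) ≈ 0.28.

P(A) = 0.28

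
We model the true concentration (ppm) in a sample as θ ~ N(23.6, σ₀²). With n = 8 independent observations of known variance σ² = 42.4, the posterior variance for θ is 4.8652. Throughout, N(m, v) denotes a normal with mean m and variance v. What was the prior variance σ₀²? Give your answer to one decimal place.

σ₀² = 59.3

Posterior precision equals prior precision plus data precision: 1/σ_n² = 1/σ₀² + n/σ².
So 1/σ₀² = 1/4.8652 − 8/42.4 = 0.205541 − 0.188679 = 0.016862.
Hence σ₀² = 1/0.016862 ≈ 59.3.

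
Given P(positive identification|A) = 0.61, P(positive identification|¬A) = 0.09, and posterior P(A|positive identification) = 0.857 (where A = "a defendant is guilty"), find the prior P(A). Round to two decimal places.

In odds form, posterior odds = prior odds × likelihood ratio, so prior odds = posterior odds ÷ LR.
Posterior odds = 0.857/(1−0.857) = 5.9930. LR = 0.61/0.09 = 6.7778.
Prior odds = 5.9930/6.7778 = 0.8842, so P(A) = 0.8842/(1+0.8842) ≈ 0.47.

P(A) = 0.47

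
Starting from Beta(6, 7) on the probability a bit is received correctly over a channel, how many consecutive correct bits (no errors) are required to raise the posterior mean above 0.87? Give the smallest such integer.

k = 41

After k correct bits and 0 errors the posterior is Beta(6+k, 7), with mean (6+k)/(6+7+k).
Set (6+k)/(13+k) > 0.87 and solve: k > (0.87·13 − 6)/(1 − 0.87) = 40.846.
The smallest integer exceeding 40.846 is 41.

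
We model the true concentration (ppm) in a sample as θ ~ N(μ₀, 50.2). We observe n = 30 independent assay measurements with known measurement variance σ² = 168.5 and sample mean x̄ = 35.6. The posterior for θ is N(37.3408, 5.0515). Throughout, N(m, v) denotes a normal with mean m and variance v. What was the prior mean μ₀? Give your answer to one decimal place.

With known observation variance, the Normal–Normal posterior has precision τ_n = τ₀ + n/σ² and mean μ_n = (τ₀μ₀ + (n/σ²)x̄)/τ_n.
Here τ₀ = 1/50.2 = 0.019920 and τ_data = 30/168.5 = 0.178042, so τ_n = 0.197962.
Rearranging for μ₀: μ₀ = (μ_n·τ_n − τ_data·x̄)/τ₀ = (37.3408·0.197962 − 0.178042·35.6) / 0.019920 = 1.053764/0.019920 ≈ 52.9.

μ₀ = 52.9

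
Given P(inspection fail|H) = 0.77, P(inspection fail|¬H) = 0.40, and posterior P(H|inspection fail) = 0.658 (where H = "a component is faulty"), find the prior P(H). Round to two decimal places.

In odds form, posterior odds = prior odds × likelihood ratio, so prior odds = posterior odds ÷ LR.
Posterior odds = 0.658/(1−0.658) = 1.9240. LR = 0.77/0.40 = 1.9250.
Prior odds = 1.9240/1.9250 = 0.9995, so P(H) = 0.9995/(1+0.9995) ≈ 0.50.

P(H) = 0.50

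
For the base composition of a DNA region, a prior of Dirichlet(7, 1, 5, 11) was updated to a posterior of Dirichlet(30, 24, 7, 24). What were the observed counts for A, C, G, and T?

For a Dirichlet(α) prior with multinomial counts c, the posterior is Dirichlet(α + c) componentwise.
Counts are posterior − prior componentwise: 30−7=23, 24−1=23, 7−5=2, 24−11=13.

counts (23, 23, 2, 13)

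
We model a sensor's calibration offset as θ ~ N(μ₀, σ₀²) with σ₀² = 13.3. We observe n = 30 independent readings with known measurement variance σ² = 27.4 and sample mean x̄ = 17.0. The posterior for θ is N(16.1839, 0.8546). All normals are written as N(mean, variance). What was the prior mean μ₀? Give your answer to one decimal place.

The posterior mean is a precision-weighted average: μ_n = (τ₀μ₀ + τ_data·x̄)/(τ₀+τ_data), with τ₀=1/σ₀² and τ_data=n/σ².
Here τ₀ = 1/13.3 = 0.075188 and τ_data = 30/27.4 = 1.094891, so τ_n = 1.170079.
Rearranging for μ₀: μ₀ = (μ_n·τ_n − τ_data·x̄)/τ₀ = (16.1839·1.170079 − 1.094891·17.0) / 0.075188 = 0.323295/0.075188 ≈ 4.3.

μ₀ = 4.3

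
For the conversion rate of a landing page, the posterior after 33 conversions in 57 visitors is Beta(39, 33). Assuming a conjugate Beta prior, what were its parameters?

Under Beta–binomial conjugacy the posterior parameters are (a+s, b+f).
Subtract the data counts: 39−33=6, 33−24=9.

Beta(6, 9)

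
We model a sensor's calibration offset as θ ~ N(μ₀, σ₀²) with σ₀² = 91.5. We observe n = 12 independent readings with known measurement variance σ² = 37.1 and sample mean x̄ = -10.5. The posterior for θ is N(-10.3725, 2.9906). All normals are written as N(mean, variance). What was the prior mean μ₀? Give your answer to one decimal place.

The posterior mean is a precision-weighted average: μ_n = (τ₀μ₀ + τ_data·x̄)/(τ₀+τ_data), with τ₀=1/σ₀² and τ_data=n/σ².
Here τ₀ = 1/91.5 = 0.010929 and τ_data = 12/37.1 = 0.323450, so τ_n = 0.334379.
Rearranging for μ₀: μ₀ = (μ_n·τ_n − τ_data·x̄)/τ₀ = (-10.3725·0.334379 − 0.323450·-10.5) / 0.010929 = -0.072121/0.010929 ≈ -6.6.

μ₀ = -6.6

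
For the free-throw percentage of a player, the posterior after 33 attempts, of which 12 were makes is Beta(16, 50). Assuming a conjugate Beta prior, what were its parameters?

Beta(4, 29)

A Beta(a, b) prior with s successes and f failures in binomial data gives a Beta(a+s, b+f) posterior.
Subtract the data counts: 16−12=4, 50−21=29.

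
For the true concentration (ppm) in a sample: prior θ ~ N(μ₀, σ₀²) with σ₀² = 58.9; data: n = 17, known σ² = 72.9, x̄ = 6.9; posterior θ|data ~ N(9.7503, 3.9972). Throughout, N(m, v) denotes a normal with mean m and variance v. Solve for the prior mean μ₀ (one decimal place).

μ₀ = 48.9

The posterior mean is a precision-weighted average: μ_n = (τ₀μ₀ + τ_data·x̄)/(τ₀+τ_data), with τ₀=1/σ₀² and τ_data=n/σ².
Here τ₀ = 1/58.9 = 0.016978 and τ_data = 17/72.9 = 0.233196, so τ_n = 0.250174.
Rearranging for μ₀: μ₀ = (μ_n·τ_n − τ_data·x̄)/τ₀ = (9.7503·0.250174 − 0.233196·6.9) / 0.016978 = 0.830219/0.016978 ≈ 48.9.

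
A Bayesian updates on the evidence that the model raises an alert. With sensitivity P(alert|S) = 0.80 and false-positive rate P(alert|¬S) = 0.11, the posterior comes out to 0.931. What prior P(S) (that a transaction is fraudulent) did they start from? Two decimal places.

Bayes' rule in odds form gives O(S|E) = O(S)·[P(E|S)/P(E|¬S)], hence O(S) = O(S|E)/LR.
Posterior odds = 0.931/(1−0.931) = 13.4928. LR = 0.80/0.11 = 7.2727.
Prior odds = 13.4928/7.2727 = 1.8553, so P(S) = 1.8553/(1+1.8553) ≈ 0.65.

P(S) = 0.65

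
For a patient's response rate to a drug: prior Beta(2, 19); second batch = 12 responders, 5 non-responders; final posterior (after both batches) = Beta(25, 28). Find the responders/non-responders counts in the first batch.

Because Beta–binomial updating is additive in the counts, the combined data contributed (α_post−α_prior, β_post−β_prior) successes and failures.
Total across both batches: 25−2=23 responders, 28−19=9 non-responders.
Subtract the second batch: 23−12=11 responders and 9−5=4 non-responders.

11 responders and 4 non-responders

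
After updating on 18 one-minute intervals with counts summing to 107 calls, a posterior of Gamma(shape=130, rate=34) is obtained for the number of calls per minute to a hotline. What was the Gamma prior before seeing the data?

Gamma(shape=23, rate=16)

Gamma–Poisson conjugacy: posterior shape = α + Σxᵢ, posterior rate = β + n.
So α = 130 − 107 = 23 and β = 34 − 18 = 16.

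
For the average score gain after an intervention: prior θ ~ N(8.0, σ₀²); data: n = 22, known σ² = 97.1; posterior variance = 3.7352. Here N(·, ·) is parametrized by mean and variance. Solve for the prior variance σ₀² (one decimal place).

σ₀² = 24.3

For the Normal–Normal model with known σ², precisions add: τ_n = τ₀ + n/σ².
So 1/σ₀² = 1/3.7352 − 22/97.1 = 0.267723 − 0.226571 = 0.041152.
Hence σ₀² = 1/0.041152 ≈ 24.3.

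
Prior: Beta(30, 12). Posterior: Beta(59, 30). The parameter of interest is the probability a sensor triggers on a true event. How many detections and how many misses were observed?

29 detections and 18 misses

Under Beta–binomial conjugacy the posterior parameters are (a+s, b+f).
So s = 59 − 30 = 29 and f = 30 − 12 = 18.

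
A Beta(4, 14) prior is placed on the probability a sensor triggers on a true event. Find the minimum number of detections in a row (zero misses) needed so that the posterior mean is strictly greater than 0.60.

After k detections and 0 misses the posterior is Beta(4+k, 14), with mean (4+k)/(4+14+k).
Set (4+k)/(18+k) > 0.60 and solve: k > (0.60·18 − 4)/(1 − 0.60) = 17.000.
The smallest integer exceeding 17.000 is 18.

k = 18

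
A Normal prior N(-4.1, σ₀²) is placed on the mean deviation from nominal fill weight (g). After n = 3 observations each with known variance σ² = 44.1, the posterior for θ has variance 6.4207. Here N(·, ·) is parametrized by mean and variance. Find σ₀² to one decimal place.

σ₀² = 11.4

For the Normal–Normal model with known σ², precisions add: τ_n = τ₀ + n/σ².
So 1/σ₀² = 1/6.4207 − 3/44.1 = 0.155746 − 0.068027 = 0.087719.
Hence σ₀² = 1/0.087719 ≈ 11.4.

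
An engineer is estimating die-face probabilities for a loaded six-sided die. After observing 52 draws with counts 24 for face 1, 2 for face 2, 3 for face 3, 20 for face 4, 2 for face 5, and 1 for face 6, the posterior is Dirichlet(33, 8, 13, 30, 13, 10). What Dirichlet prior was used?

For a Dirichlet(α) prior with multinomial counts c, the posterior is Dirichlet(α + c) componentwise.
Subtract each count from the matching posterior parameter: 33−24=9, 8−2=6, 13−3=10, 30−20=10, 13−2=11, 10−1=9.

Dirichlet(9, 6, 10, 10, 11, 9)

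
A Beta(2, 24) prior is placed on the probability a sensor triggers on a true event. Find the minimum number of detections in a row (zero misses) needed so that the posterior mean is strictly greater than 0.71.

k = 57

After k detections and 0 misses the posterior is Beta(2+k, 24), with mean (2+k)/(2+24+k).
Set (2+k)/(26+k) > 0.71 and solve: k > (0.71·26 − 2)/(1 − 0.71) = 56.759.
The smallest integer exceeding 56.759 is 57, and checking k=57: (59)/(83) = 0.7108 > 0.71.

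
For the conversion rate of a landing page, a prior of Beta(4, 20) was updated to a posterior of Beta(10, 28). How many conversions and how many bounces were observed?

Under Beta–binomial conjugacy the posterior parameters are (a+s, b+f).
So s = 10 − 4 = 6 and f = 28 − 20 = 8.

6 conversions and 8 bounces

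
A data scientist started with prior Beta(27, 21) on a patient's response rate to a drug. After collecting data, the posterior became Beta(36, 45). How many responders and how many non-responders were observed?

9 responders and 24 non-responders

A Beta(a, b) prior with s successes and f failures in binomial data gives a Beta(a+s, b+f) posterior.
Match parameters: s=36−27=9, f=45−21=24.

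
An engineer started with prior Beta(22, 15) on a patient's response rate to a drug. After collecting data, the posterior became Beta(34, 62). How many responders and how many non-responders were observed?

12 responders and 47 non-responders

A Beta(a, b) prior with s successes and f failures in binomial data gives a Beta(a+s, b+f) posterior.
So s = 34 − 22 = 12 and f = 62 − 15 = 47.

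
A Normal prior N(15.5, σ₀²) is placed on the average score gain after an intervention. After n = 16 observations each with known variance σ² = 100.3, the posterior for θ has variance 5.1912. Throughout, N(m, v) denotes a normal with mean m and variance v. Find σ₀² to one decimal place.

σ₀² = 30.2

For the Normal–Normal model with known σ², precisions add: τ_n = τ₀ + n/σ².
So 1/σ₀² = 1/5.1912 − 16/100.3 = 0.192634 − 0.159521 = 0.033113.
Hence σ₀² = 1/0.033113 ≈ 30.2.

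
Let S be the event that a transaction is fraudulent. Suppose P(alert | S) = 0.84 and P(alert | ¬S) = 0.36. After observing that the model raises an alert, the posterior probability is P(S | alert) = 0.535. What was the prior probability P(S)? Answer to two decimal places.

P(S) = 0.33

In odds form, posterior odds = prior odds × likelihood ratio, so prior odds = posterior odds ÷ LR.
Posterior odds = 0.535/(1−0.535) = 1.1505. LR = 0.84/0.36 = 2.3333.
Prior odds = 1.1505/2.3333 = 0.4931, so P(S) = 0.4931/(1+0.4931) ≈ 0.33.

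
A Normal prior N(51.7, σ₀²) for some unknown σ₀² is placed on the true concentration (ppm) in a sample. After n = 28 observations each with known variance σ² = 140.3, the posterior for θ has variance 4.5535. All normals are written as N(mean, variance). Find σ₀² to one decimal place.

σ₀² = 49.9

For the Normal–Normal model with known σ², precisions add: τ_n = τ₀ + n/σ².
So 1/σ₀² = 1/4.5535 − 28/140.3 = 0.219611 − 0.199572 = 0.020039.
Hence σ₀² = 1/0.020039 ≈ 49.9.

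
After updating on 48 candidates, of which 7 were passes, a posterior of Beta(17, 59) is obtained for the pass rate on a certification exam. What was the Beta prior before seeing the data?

Under Beta–binomial conjugacy the posterior parameters are (α+s, β+f).
So α = 17 − 7 = 10 and β = 59 − 41 = 18.

Beta(10, 18)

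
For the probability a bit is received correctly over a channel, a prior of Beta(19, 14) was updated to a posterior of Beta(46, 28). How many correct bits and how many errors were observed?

A Beta(a, b) prior with s successes and f failures in binomial data gives a Beta(a+s, b+f) posterior.
Match parameters: s=46−19=27, f=28−14=14.

27 correct bits and 14 errors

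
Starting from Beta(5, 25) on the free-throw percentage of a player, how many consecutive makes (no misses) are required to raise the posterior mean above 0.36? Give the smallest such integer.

After k makes and 0 misses the posterior is Beta(5+k, 25), with mean (5+k)/(5+25+k).
Set (5+k)/(30+k) > 0.36 and solve: k > (0.36·30 − 5)/(1 − 0.36) = 9.062.
The smallest integer exceeding 9.062 is 10, and checking k=10: (15)/(40) = 0.3750 > 0.36.

k = 10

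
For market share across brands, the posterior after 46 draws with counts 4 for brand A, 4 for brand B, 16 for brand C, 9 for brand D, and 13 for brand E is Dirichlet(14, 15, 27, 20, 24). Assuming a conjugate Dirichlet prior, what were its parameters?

For a Dirichlet(α) prior with multinomial counts c, the posterior is Dirichlet(α + c) componentwise.
Subtract each count from the matching posterior parameter: 14−4=10, 15−4=11, 27−16=11, 20−9=11, 24−13=11.

Dirichlet(10, 11, 11, 11, 11)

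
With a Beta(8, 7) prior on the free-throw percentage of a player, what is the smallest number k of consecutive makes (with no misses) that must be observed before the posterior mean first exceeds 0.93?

After k makes and 0 misses the posterior is Beta(8+k, 7), with mean (8+k)/(8+7+k).
Set (8+k)/(15+k) > 0.93 and solve: k > (0.93·15 − 8)/(1 − 0.93) = 85.000.
The smallest integer exceeding 85.000 is 86.

k = 86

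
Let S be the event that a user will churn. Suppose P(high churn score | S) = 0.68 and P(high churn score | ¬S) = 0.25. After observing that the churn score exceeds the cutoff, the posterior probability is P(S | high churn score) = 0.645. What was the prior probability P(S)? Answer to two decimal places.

In odds form, posterior odds = prior odds × likelihood ratio, so prior odds = posterior odds ÷ LR.
Posterior odds = 0.645/(1−0.645) = 1.8169. LR = 0.68/0.25 = 2.7200.
Prior odds = 1.8169/2.7200 = 0.6680, so P(S) = 0.6680/(1+0.6680) ≈ 0.40.

P(S) = 0.40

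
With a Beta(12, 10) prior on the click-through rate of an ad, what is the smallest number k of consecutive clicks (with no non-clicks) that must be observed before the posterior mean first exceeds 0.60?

After k clicks and 0 non-clicks the posterior is Beta(12+k, 10), with mean (12+k)/(12+10+k).
Set (12+k)/(22+k) > 0.60 and solve: k > (0.60·22 − 12)/(1 − 0.60) = 3.000.
The smallest integer exceeding 3.000 is 4.

k = 4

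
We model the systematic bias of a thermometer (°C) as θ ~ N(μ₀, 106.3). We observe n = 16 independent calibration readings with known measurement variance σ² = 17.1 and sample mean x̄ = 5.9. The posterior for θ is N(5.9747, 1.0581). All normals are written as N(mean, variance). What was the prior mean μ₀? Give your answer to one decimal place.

μ₀ = 13.4

With known observation variance, the Normal–Normal posterior has precision τ_n = τ₀ + n/σ² and mean μ_n = (τ₀μ₀ + (n/σ²)x̄)/τ_n.
Here τ₀ = 1/106.3 = 0.009407 and τ_data = 16/17.1 = 0.935673, so τ_n = 0.945080.
Rearranging for μ₀: μ₀ = (μ_n·τ_n − τ_data·x̄)/τ₀ = (5.9747·0.945080 − 0.935673·5.9) / 0.009407 = 0.126099/0.009407 ≈ 13.4.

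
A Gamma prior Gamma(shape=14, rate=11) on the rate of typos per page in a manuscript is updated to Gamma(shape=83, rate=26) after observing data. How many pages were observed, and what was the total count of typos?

n = 15 pages with total 69 typos

Gamma–Poisson conjugacy: posterior shape = α + Σxᵢ, posterior rate = β + n.
Matching: Σxᵢ = 83 − 14 = 69 and n = 26 − 11 = 15.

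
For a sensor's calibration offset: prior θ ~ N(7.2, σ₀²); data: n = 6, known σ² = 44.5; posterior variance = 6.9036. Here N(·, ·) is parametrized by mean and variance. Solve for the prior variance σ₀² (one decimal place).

σ₀² = 99.8

Posterior precision equals prior precision plus data precision: 1/σ_n² = 1/σ₀² + n/σ².
So 1/σ₀² = 1/6.9036 − 6/44.5 = 0.144852 − 0.134831 = 0.010021.
Hence σ₀² = 1/0.010021 ≈ 99.8.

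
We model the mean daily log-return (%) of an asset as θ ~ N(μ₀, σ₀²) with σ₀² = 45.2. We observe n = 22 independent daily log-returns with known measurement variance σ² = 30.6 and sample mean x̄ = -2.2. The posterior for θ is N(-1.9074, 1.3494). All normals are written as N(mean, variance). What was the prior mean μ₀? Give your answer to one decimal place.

The posterior mean is a precision-weighted average: μ_n = (τ₀μ₀ + τ_data·x̄)/(τ₀+τ_data), with τ₀=1/σ₀² and τ_data=n/σ².
Here τ₀ = 1/45.2 = 0.022124 and τ_data = 22/30.6 = 0.718954, so τ_n = 0.741078.
Rearranging for μ₀: μ₀ = (μ_n·τ_n − τ_data·x̄)/τ₀ = (-1.9074·0.741078 − 0.718954·-2.2) / 0.022124 = 0.168167/0.022124 ≈ 7.6.

μ₀ = 7.6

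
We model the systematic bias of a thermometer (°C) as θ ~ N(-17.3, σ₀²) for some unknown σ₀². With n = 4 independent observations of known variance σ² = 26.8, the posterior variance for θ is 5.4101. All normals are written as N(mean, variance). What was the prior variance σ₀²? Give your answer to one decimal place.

σ₀² = 28.1

Posterior precision equals prior precision plus data precision: 1/σ_n² = 1/σ₀² + n/σ².
So 1/σ₀² = 1/5.4101 − 4/26.8 = 0.184839 − 0.149254 = 0.035585.
Hence σ₀² = 1/0.035585 ≈ 28.1.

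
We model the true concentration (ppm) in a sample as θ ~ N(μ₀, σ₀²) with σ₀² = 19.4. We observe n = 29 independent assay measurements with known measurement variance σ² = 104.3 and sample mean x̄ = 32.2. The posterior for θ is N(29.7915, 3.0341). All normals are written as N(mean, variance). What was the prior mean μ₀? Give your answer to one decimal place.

With known observation variance, the Normal–Normal posterior has precision τ_n = τ₀ + n/σ² and mean μ_n = (τ₀μ₀ + (n/σ²)x̄)/τ_n.
Here τ₀ = 1/19.4 = 0.051546 and τ_data = 29/104.3 = 0.278044, so τ_n = 0.329590.
Rearranging for μ₀: μ₀ = (μ_n·τ_n − τ_data·x̄)/τ₀ = (29.7915·0.329590 − 0.278044·32.2) / 0.051546 = 0.865964/0.051546 ≈ 16.8.

μ₀ = 16.8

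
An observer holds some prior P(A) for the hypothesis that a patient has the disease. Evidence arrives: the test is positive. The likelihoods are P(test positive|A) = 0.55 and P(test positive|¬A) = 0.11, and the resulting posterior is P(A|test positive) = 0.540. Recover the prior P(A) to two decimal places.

In odds form, posterior odds = prior odds × likelihood ratio, so prior odds = posterior odds ÷ LR.
Posterior odds = 0.540/(1−0.540) = 1.1739. LR = 0.55/0.11 = 5.0000.
Prior odds = 1.1739/5.0000 = 0.2348, so P(A) = 0.2348/(1+0.2348) ≈ 0.19.

P(A) = 0.19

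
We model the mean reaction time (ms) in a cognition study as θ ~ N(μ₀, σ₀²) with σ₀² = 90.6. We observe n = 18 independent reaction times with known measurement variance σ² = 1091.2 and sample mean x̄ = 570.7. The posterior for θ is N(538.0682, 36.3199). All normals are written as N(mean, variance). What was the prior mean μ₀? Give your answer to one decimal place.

With known observation variance, the Normal–Normal posterior has precision τ_n = τ₀ + n/σ² and mean μ_n = (τ₀μ₀ + (n/σ²)x̄)/τ_n.
Here τ₀ = 1/90.6 = 0.011038 and τ_data = 18/1091.2 = 0.016496, so τ_n = 0.027534.
Rearranging for μ₀: μ₀ = (μ_n·τ_n − τ_data·x̄)/τ₀ = (538.0682·0.027534 − 0.016496·570.7) / 0.011038 = 5.400903/0.011038 ≈ 489.3.

μ₀ = 489.3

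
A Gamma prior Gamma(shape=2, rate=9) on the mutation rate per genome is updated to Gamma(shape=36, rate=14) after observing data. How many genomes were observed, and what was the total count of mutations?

Gamma–Poisson conjugacy: posterior shape = α + Σxᵢ, posterior rate = β + n.
Matching: Σxᵢ = 36 − 2 = 34 and n = 14 − 9 = 5.

n = 5 genomes with total 34 mutations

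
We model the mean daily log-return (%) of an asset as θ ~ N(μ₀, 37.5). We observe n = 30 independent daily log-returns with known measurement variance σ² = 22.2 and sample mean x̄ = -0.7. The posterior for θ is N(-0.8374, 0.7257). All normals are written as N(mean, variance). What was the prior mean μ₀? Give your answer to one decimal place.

μ₀ = -7.8

The posterior mean is a precision-weighted average: μ_n = (τ₀μ₀ + τ_data·x̄)/(τ₀+τ_data), with τ₀=1/σ₀² and τ_data=n/σ².
Here τ₀ = 1/37.5 = 0.026667 and τ_data = 30/22.2 = 1.351351, so τ_n = 1.378018.
Rearranging for μ₀: μ₀ = (μ_n·τ_n − τ_data·x̄)/τ₀ = (-0.8374·1.378018 − 1.351351·-0.7) / 0.026667 = -0.208007/0.026667 ≈ -7.8.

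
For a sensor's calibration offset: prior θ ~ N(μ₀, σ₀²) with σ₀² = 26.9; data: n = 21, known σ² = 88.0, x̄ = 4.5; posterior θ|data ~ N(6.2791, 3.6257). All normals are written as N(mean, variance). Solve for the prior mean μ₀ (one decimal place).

The posterior mean is a precision-weighted average: μ_n = (τ₀μ₀ + τ_data·x̄)/(τ₀+τ_data), with τ₀=1/σ₀² and τ_data=n/σ².
Here τ₀ = 1/26.9 = 0.037175 and τ_data = 21/88.0 = 0.238636, so τ_n = 0.275811.
Rearranging for μ₀: μ₀ = (μ_n·τ_n − τ_data·x̄)/τ₀ = (6.2791·0.275811 − 0.238636·4.5) / 0.037175 = 0.657983/0.037175 ≈ 17.7.

μ₀ = 17.7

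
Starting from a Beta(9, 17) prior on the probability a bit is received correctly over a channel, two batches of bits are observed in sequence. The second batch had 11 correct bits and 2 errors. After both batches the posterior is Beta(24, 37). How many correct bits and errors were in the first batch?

Because Beta–binomial updating is additive in the counts, the combined data contributed (α_post−α_prior, β_post−β_prior) successes and failures.
Total across both batches: 24−9=15 correct bits, 37−17=20 errors.
Subtract the second batch: 15−11=4 correct bits and 20−2=18 errors.

4 correct bits and 18 errors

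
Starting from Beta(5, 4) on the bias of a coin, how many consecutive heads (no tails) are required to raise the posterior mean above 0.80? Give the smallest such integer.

k = 12

After k heads and 0 tails the posterior is Beta(5+k, 4), with mean (5+k)/(5+4+k).
Set (5+k)/(9+k) > 0.80 and solve: k > (0.80·9 − 5)/(1 − 0.80) = 11.000.
The smallest integer exceeding 11.000 is 12, and checking k=12: (17)/(21) = 0.8095 > 0.80.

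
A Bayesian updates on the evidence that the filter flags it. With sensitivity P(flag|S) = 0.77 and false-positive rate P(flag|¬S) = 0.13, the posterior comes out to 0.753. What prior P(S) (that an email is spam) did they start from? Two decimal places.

Bayes' rule in odds form gives O(S|E) = O(S)·[P(E|S)/P(E|¬S)], hence O(S) = O(S|E)/LR.
Posterior odds = 0.753/(1−0.753) = 3.0486. LR = 0.77/0.13 = 5.9231.
Prior odds = 3.0486/5.9231 = 0.5147, so P(S) = 0.5147/(1+0.5147) ≈ 0.34.

P(S) = 0.34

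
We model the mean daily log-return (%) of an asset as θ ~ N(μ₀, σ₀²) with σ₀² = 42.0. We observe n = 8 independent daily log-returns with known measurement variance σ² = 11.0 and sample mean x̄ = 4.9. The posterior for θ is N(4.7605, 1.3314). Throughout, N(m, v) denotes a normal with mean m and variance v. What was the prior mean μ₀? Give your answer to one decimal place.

The posterior mean is a precision-weighted average: μ_n = (τ₀μ₀ + τ_data·x̄)/(τ₀+τ_data), with τ₀=1/σ₀² and τ_data=n/σ².
Here τ₀ = 1/42.0 = 0.023810 and τ_data = 8/11.0 = 0.727273, so τ_n = 0.751083.
Rearranging for μ₀: μ₀ = (μ_n·τ_n − τ_data·x̄)/τ₀ = (4.7605·0.751083 − 0.727273·4.9) / 0.023810 = 0.011893/0.023810 ≈ 0.5.

μ₀ = 0.5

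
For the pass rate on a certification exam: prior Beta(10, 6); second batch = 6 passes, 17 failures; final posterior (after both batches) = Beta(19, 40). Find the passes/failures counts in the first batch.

3 passes and 17 failures

Because Beta–binomial updating is additive in the counts, the combined data contributed (α_post−α_prior, β_post−β_prior) successes and failures.
Total across both batches: 19−10=9 passes, 40−6=34 failures.
Subtract the second batch: 9−6=3 passes and 34−17=17 failures.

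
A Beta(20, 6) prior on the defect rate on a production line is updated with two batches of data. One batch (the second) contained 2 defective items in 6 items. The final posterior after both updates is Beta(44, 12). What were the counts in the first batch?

Sequential conjugate updates are equivalent to a single update on the pooled data, so total successes = posterior α − prior α and total failures = posterior β − prior β.
Total across both batches: 44−20=24 defective items, 12−6=6 good items.
Subtract the second batch: 24−2=22 defective items and 6−4=2 good items.

22 defective items and 2 good items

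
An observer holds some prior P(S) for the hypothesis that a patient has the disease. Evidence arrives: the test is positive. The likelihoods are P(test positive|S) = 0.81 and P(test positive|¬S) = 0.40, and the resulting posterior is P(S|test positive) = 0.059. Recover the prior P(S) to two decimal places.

P(S) = 0.03

Bayes' rule in odds form gives O(S|E) = O(S)·[P(E|S)/P(E|¬S)], hence O(S) = O(S|E)/LR.
Posterior odds = 0.059/(1−0.059) = 0.0627. LR = 0.81/0.40 = 2.0250.
Prior odds = 0.0627/2.0250 = 0.0310, so P(S) = 0.0310/(1+0.0310) ≈ 0.03.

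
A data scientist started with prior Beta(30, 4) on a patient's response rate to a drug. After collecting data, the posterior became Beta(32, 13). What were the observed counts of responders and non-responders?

2 responders and 9 non-responders

Under Beta–binomial conjugacy the posterior parameters are (a+s, b+f).
Match parameters: s=32−30=2, f=13−4=9.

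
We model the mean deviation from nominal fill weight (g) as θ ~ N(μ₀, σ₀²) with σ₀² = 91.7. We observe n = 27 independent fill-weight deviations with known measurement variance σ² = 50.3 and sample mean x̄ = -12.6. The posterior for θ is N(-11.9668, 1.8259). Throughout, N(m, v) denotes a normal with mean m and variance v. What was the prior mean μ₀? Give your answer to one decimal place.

μ₀ = 19.2

With known observation variance, the Normal–Normal posterior has precision τ_n = τ₀ + n/σ² and mean μ_n = (τ₀μ₀ + (n/σ²)x̄)/τ_n.
Here τ₀ = 1/91.7 = 0.010905 and τ_data = 27/50.3 = 0.536779, so τ_n = 0.547684.
Rearranging for μ₀: μ₀ = (μ_n·τ_n − τ_data·x̄)/τ₀ = (-11.9668·0.547684 − 0.536779·-12.6) / 0.010905 = 0.209391/0.010905 ≈ 19.2.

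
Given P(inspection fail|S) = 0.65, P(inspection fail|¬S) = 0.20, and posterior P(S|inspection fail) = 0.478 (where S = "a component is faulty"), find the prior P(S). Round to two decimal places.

P(S) = 0.22

Bayes' rule in odds form gives O(S|E) = O(S)·[P(E|S)/P(E|¬S)], hence O(S) = O(S|E)/LR.
Posterior odds = 0.478/(1−0.478) = 0.9157. LR = 0.65/0.20 = 3.2500.
Prior odds = 0.9157/3.2500 = 0.2818, so P(S) = 0.2818/(1+0.2818) ≈ 0.22.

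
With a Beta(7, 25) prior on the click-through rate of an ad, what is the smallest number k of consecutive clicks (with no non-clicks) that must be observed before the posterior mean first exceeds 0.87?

After k clicks and 0 non-clicks the posterior is Beta(7+k, 25), with mean (7+k)/(7+25+k).
Set (7+k)/(32+k) > 0.87 and solve: k > (0.87·32 − 7)/(1 − 0.87) = 160.308.
The smallest integer exceeding 160.308 is 161, and checking k=161: (168)/(193) = 0.8705 > 0.87.

k = 161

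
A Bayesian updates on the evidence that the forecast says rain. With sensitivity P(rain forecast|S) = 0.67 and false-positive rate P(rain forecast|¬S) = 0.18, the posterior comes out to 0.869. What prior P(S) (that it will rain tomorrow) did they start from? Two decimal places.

P(S) = 0.64

Bayes' rule in odds form gives O(S|E) = O(S)·[P(E|S)/P(E|¬S)], hence O(S) = O(S|E)/LR.
Posterior odds = 0.869/(1−0.869) = 6.6336. LR = 0.67/0.18 = 3.7222.
Prior odds = 6.6336/3.7222 = 1.7822, so P(S) = 1.7822/(1+1.7822) ≈ 0.64.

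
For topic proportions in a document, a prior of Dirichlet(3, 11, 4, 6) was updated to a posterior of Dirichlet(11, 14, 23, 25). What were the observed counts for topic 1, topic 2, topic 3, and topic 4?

For a Dirichlet(α) prior with multinomial counts c, the posterior is Dirichlet(α + c) componentwise.
Counts are posterior − prior componentwise: 11−3=8, 14−11=3, 23−4=19, 25−6=19.

counts (8, 3, 19, 19)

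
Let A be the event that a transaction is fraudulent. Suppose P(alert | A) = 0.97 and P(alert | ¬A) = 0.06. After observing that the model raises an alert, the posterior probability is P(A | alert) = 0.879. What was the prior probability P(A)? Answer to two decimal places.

In odds form, posterior odds = prior odds × likelihood ratio, so prior odds = posterior odds ÷ LR.
Posterior odds = 0.879/(1−0.879) = 7.2645. LR = 0.97/0.06 = 16.1667.
Prior odds = 7.2645/16.1667 = 0.4493, so P(A) = 0.4493/(1+0.4493) ≈ 0.31.

P(A) = 0.31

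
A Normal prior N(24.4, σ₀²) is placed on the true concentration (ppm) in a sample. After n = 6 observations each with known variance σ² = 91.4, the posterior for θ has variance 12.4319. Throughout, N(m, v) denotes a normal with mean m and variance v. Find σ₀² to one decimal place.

σ₀² = 67.6

Posterior precision equals prior precision plus data precision: 1/σ_n² = 1/σ₀² + n/σ².
So 1/σ₀² = 1/12.4319 − 6/91.4 = 0.080438 − 0.065646 = 0.014792.
Hence σ₀² = 1/0.014792 ≈ 67.6.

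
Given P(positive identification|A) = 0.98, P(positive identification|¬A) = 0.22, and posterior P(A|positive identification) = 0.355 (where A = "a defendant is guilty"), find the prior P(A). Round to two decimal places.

P(A) = 0.11

Bayes' rule in odds form gives O(A|E) = O(A)·[P(E|A)/P(E|¬A)], hence O(A) = O(A|E)/LR.
Posterior odds = 0.355/(1−0.355) = 0.5504. LR = 0.98/0.22 = 4.4545.
Prior odds = 0.5504/4.4545 = 0.1236, so P(A) = 0.1236/(1+0.1236) ≈ 0.11.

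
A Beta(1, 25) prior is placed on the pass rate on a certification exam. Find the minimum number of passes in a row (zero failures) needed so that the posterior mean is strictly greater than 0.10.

k = 2

After k passes and 0 failures the posterior is Beta(1+k, 25), with mean (1+k)/(1+25+k).
Set (1+k)/(26+k) > 0.10 and solve: k > (0.10·26 − 1)/(1 − 0.10) = 1.778.
The smallest integer exceeding 1.778 is 2.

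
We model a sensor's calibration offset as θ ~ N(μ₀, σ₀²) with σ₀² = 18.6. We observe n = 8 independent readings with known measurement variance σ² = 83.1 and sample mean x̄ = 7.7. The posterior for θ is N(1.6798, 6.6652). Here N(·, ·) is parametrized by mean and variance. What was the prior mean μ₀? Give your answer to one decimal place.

μ₀ = -9.1

With known observation variance, the Normal–Normal posterior has precision τ_n = τ₀ + n/σ² and mean μ_n = (τ₀μ₀ + (n/σ²)x̄)/τ_n.
Here τ₀ = 1/18.6 = 0.053763 and τ_data = 8/83.1 = 0.096270, so τ_n = 0.150033.
Rearranging for μ₀: μ₀ = (μ_n·τ_n − τ_data·x̄)/τ₀ = (1.6798·0.150033 − 0.096270·7.7) / 0.053763 = -0.489254/0.053763 ≈ -9.1.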